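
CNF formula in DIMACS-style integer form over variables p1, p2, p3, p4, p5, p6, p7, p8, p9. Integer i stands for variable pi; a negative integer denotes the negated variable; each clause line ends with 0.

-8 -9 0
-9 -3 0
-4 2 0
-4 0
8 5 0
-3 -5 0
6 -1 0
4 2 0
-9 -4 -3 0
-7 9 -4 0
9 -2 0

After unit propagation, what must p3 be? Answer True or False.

False

Unit clause (NOT p4) sets p4 = False.
(p4 OR p2): since p4 = False, the clause reduces to (p2). p2 = True.
(NOT p2 OR p9) with p2 = True leaves only p9, so p9 = True.
In (NOT p8 OR NOT p9), NOT p9 is now false; NOT p8 must hold, so p8 = False.
In (NOT p3 OR NOT p9), NOT p9 is now false; NOT p3 must hold, so p3 = False.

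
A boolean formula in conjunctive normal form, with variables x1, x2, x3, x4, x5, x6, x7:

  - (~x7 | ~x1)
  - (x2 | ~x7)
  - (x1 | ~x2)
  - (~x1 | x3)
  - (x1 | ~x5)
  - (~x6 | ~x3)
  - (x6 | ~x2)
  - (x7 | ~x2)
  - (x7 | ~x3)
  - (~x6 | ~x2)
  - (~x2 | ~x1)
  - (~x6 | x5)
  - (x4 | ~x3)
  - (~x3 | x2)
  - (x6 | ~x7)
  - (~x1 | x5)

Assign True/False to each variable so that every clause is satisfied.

x1=0  x2=0  x3=0  x4=0  x5=0  x6=0  x7=0

Set x1 = False and propagate.
  then x2 is forced to False.
  then x7 is forced to False.
  then x5 is forced to False.
  then x3 is forced to False.
  then x6 is forced to False.
x4 is now unconstrained; take x4 = False.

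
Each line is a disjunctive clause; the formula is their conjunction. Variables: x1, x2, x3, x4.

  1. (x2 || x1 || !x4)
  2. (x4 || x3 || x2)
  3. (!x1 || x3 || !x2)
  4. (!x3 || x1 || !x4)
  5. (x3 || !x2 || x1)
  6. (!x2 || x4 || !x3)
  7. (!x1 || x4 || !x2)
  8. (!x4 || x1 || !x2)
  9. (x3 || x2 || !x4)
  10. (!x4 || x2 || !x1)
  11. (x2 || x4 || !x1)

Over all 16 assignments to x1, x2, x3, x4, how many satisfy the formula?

2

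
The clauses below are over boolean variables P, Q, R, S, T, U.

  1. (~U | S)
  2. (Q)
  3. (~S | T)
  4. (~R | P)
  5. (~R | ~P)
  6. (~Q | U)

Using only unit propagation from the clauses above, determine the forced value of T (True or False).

True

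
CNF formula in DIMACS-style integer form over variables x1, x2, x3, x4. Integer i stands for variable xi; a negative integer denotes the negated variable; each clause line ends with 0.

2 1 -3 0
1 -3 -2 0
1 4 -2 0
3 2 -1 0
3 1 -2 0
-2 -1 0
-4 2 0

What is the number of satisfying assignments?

The models are:
  x1=0 x2=0 x3=0 x4=0
  x1=1 x2=0 x3=1 x4=0
That's 2 in total.

2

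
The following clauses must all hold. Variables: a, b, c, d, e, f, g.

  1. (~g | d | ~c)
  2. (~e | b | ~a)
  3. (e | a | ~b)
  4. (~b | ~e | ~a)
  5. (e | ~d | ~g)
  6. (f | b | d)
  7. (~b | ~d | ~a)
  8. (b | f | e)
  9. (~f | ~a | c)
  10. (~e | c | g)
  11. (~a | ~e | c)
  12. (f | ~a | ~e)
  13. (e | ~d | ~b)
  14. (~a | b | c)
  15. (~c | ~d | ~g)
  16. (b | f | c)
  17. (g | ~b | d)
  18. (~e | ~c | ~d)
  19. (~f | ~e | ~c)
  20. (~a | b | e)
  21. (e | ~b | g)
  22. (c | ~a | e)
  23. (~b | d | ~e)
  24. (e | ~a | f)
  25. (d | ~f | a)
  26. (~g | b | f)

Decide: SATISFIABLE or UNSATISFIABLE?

Set a = False and propagate.
Set b = False and propagate.
For the remaining variables, c = False, d = True, e = False, f = True, g = False works.
Every clause has at least one true literal under this assignment.
So a=F  b=F  c=F  d=T  e=F  f=T  g=F is a satisfying assignment.

SATISFIABLE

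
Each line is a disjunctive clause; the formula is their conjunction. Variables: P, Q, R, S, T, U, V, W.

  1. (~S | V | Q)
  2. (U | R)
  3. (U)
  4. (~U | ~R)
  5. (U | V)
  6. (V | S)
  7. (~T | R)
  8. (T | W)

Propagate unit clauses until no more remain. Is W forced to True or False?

True

(U) stands alone — U = True.
(~U | ~R) with U = True leaves only ~R, so R = False.
(~T | R): since R = False, the clause reduces to (~T). T = False.
In (W | T), T is now false; W must hold, so W = True.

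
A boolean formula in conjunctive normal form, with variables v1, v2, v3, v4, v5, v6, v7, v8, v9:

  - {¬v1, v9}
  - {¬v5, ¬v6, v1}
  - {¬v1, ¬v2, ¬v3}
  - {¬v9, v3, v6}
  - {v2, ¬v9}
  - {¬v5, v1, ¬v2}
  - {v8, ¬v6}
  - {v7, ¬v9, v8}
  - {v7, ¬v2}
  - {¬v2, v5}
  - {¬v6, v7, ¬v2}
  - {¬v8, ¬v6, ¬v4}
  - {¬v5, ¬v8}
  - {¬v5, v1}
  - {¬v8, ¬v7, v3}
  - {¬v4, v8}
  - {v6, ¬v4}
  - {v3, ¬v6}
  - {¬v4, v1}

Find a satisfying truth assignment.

v1=False, v2=False, v3=True, v4=False, v5=False, v6=False, v7=True, v8=False, v9=False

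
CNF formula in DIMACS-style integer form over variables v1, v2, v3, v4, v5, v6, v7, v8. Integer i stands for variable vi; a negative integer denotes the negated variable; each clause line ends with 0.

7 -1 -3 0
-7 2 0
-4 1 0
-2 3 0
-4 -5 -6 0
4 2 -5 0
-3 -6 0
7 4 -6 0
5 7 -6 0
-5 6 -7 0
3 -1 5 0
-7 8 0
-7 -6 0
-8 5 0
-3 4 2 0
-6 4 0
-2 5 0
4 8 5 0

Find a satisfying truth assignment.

v1=T, v2=F, v3=F, v4=T, v5=T, v6=F, v7=F, v8=F

Set v1 = True and propagate.
Branch on v2: take v2 = False.
  then v7 is forced to False.
  then v3 is forced to False.
  then v5 is forced to True.
  then v4 is forced to True.
  then v6 is forced to False.
v8 is now unconstrained; take v8 = False.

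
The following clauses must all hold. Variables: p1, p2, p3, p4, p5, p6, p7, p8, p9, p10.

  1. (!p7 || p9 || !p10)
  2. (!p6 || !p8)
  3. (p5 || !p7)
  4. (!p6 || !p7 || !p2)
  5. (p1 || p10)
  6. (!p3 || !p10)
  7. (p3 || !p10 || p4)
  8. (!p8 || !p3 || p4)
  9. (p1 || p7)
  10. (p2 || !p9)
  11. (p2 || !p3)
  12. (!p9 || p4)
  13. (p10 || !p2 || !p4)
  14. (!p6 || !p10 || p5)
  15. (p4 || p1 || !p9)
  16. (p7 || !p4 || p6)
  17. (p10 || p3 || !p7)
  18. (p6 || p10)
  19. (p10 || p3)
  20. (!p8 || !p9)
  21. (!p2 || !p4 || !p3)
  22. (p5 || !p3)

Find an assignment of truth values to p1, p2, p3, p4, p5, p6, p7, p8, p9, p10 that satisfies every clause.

p1 occurs only positively in the remaining clauses — set p1 = True.
p5 occurs only positively in the remaining clauses — set p5 = True.
Try p2 = True.
For the remaining variables, p3 = False, p4 = True, p6 = True, p7 = False, p8 = False, p9 = False, p10 = True works.

p1 = T, p2 = T, p3 = F, p4 = T, p5 = T, p6 = T, p7 = F, p8 = F, p9 = F, p10 = T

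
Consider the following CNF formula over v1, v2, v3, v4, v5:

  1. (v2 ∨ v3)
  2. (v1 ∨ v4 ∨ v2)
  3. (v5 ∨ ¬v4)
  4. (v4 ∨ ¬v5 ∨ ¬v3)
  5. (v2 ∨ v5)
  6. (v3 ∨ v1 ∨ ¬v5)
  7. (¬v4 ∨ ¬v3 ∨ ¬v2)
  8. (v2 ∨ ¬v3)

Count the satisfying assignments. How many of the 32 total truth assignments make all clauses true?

6

The models are:
  v1=F v2=T v3=F v4=F v5=F
  v1=F v2=T v3=T v4=F v5=F
  v1=T v2=T v3=F v4=F v5=F
  v1=T v2=T v3=F v4=F v5=T
  v1=T v2=T v3=F v4=T v5=T
  v1=T v2=T v3=T v4=F v5=F
Count: 6.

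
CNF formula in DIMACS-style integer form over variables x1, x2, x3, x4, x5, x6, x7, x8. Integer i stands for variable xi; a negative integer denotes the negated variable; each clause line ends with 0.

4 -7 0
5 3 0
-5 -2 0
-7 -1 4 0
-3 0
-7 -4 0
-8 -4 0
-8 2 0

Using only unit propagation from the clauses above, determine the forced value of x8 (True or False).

False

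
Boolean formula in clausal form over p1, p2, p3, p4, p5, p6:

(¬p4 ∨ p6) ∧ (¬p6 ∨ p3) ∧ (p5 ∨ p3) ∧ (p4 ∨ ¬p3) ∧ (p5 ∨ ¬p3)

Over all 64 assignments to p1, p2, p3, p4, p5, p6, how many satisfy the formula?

8

Satisfying assignments:
  p1=F p2=F p3=F p4=F p5=T p6=F
  p1=F p2=F p3=T p4=T p5=T p6=T
  p1=F p2=T p3=F p4=F p5=T p6=F
  p1=F p2=T p3=T p4=T p5=T p6=T
  p1=T p2=F p3=F p4=F p5=T p6=F
  p1=T p2=F p3=T p4=T p5=T p6=T
  p1=T p2=T p3=F p4=F p5=T p6=F
  p1=T p2=T p3=T p4=T p5=T p6=T
That's 8 in total.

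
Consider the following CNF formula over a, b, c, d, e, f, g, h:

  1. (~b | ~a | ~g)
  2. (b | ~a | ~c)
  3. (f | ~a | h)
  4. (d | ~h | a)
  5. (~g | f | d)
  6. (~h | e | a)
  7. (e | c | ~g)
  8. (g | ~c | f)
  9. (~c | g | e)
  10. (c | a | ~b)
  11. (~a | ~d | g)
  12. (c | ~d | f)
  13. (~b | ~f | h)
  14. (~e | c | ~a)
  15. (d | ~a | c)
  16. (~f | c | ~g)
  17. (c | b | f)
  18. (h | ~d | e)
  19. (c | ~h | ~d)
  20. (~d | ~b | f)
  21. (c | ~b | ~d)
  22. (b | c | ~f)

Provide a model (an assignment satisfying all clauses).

a=T  b=T  c=T  d=F  e=T  f=T  g=F  h=T

Check each clause:
  1. (~g | ~b | ~a) — ~g is true.
  2. (~a | b | ~c) — b is true.
  3. (f | ~a | h) — h is true.
  4. (d | a | ~h) — a is true.
  5. (f | d | ~g) — ~g is true.
  6. (e | ~h | a) — a is true.
  7. (e | ~g | c) — ~g is true.
  8. (f | g | ~c) — f is true.
  9. (~c | e | g) — e is true.
  10. (c | a | ~b) — a is true.
  11. (~d | ~a | g) — ~d is true.
  12. (c | ~d | f) — c is true.
  13. (~f | h | ~b) — h is true.
  14. (c | ~e | ~a) — c is true.
  15. (d | ~a | c) — c is true.
  16. (c | ~f | ~g) — ~g is true.
  17. (b | f | c) — b is true.
  18. (~d | h | e) — h is true.
  19. (~h | c | ~d) — c is true.
  20. (~b | ~d | f) — ~d is true.
  21. (c | ~d | ~b) — c is true.
  22. (c | b | ~f) — b is true.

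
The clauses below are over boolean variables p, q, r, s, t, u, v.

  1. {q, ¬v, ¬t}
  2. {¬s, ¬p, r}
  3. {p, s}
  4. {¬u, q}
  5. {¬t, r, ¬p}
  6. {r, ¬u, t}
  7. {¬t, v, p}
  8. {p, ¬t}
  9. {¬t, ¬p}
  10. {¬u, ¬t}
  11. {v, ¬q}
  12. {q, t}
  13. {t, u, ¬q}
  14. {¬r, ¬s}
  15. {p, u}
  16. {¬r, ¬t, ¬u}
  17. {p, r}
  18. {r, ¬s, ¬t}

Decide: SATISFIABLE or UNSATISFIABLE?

SATISFIABLE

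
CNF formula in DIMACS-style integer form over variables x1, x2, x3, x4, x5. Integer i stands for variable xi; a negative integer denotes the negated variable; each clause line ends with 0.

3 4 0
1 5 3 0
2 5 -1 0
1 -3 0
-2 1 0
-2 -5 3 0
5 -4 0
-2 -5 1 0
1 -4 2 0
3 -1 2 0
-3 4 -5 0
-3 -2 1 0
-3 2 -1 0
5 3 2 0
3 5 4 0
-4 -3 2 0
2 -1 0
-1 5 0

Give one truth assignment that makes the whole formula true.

x1=True  x2=True  x3=True  x4=True  x5=True

Check each clause:
  1. (x3 || x4) — x3 is true.
  2. (x5 || x3 || x1) — x1 is true.
  3. (!x1 || x5 || x2) — x2 is true.
  4. (x1 || !x3) — x1 is true.
  5. (x1 || !x2) — x1 is true.
  6. (x3 || !x5 || !x2) — x3 is true.
  7. (!x4 || x5) — x5 is true.
  8. (x1 || !x5 || !x2) — x1 is true.
  9. (!x4 || x1 || x2) — x1 is true.
  10. (!x1 || x3 || x2) — x2 is true.
  11. (!x3 || x4 || !x5) — x4 is true.
  12. (!x3 || !x2 || x1) — x1 is true.
  13. (!x3 || !x1 || x2) — x2 is true.
  14. (x3 || x2 || x5) — x2 is true.
  15. (x5 || x3 || x4) — x3 is true.
  16. (!x3 || x2 || !x4) — x2 is true.
  17. (!x1 || x2) — x2 is true.
  18. (!x1 || x5) — x5 is true.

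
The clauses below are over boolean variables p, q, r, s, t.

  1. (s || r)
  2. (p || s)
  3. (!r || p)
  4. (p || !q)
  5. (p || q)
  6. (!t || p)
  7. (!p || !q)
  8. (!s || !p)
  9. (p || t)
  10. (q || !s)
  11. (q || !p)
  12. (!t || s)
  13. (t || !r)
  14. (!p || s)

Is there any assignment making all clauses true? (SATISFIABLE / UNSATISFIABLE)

UNSATISFIABLE

p = True:
  propagation gives q=False; an empty clause results — contradiction.
p = False:
  propagation gives s=True, r=False, q=False; an empty clause results — contradiction.
Every branch closes, so no satisfying assignment exists.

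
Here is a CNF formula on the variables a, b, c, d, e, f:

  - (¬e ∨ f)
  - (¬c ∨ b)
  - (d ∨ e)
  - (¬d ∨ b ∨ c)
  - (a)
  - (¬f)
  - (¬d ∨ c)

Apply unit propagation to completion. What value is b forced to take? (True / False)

True

Unit clause (a) sets a = True.
Unit clause (¬f) sets f = False.
In (¬e ∨ f), f is now false; ¬e must hold, so e = False.
(d ∨ e): since e = False, the clause reduces to (d). d = True.
(¬d ∨ c) with d = True leaves only c, so c = True.
From (¬c ∨ b) and c = True: b = True.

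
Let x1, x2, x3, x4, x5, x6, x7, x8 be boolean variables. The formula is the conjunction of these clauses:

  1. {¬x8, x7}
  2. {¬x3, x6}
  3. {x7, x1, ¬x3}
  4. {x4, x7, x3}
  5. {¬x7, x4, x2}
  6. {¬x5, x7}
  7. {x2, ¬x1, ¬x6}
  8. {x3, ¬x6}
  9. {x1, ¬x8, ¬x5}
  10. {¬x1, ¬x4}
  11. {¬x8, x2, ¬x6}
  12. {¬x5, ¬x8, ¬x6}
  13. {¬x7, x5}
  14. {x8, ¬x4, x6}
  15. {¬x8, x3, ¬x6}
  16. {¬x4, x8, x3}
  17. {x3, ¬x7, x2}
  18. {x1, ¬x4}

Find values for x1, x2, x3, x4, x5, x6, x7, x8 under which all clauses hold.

x1 = T  x2 = T  x3 = F  x4 = F  x5 = T  x6 = F  x7 = T  x8 = T

Pure literal: x2 appears only positively; assign x2 = True.
Branch on x1: take x1 = True.
  then x4 is forced to False.
Set x3 = False and propagate.
  then x7 is forced to True.
  then x6 is forced to False.
  then x5 is forced to True.
x8 is now unconstrained; take x8 = True.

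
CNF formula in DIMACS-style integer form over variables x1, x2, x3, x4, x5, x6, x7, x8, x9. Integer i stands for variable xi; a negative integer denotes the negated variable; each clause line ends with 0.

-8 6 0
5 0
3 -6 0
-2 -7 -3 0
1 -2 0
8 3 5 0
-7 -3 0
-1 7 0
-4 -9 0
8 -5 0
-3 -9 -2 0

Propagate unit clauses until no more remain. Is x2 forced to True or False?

False

(x5) is a unit clause: x5 = True.
From (¬x5 ∨ x8) and x5 = True: x8 = True.
(¬x8 ∨ x6): since x8 = True, the clause reduces to (x6). x6 = True.
In (x3 ∨ ¬x6), ¬x6 is now false; x3 must hold, so x3 = True.
From (¬x7 ∨ ¬x3) and x3 = True: x7 = False.
(x7 ∨ ¬x1) with x7 = False leaves only ¬x1, so x1 = False.
In (¬x2 ∨ x1), x1 is now false; ¬x2 must hold, so x2 = False.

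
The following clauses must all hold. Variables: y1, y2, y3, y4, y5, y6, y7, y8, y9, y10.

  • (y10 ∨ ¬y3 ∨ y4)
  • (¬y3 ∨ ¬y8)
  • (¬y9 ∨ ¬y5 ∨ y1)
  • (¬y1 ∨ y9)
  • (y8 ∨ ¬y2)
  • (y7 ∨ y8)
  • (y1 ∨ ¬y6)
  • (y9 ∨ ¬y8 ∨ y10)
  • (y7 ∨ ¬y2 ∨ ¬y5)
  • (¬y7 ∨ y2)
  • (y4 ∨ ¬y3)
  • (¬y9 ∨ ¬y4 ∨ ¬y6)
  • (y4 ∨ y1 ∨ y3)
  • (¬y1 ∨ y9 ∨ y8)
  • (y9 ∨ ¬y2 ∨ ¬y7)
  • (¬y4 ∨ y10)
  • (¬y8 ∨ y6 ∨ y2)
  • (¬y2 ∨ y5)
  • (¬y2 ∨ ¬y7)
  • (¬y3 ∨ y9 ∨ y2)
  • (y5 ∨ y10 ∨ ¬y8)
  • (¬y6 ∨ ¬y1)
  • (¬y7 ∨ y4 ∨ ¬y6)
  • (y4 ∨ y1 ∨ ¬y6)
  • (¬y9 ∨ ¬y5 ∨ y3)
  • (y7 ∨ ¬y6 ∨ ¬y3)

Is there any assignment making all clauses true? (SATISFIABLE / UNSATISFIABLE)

UNSATISFIABLE

y2 = True:
  propagation gives y8=True, y3=False, y5=True, y7=True; an empty clause results — contradiction.
y2 = False:
  propagation gives y7=False, y8=True, y3=False, y6=True; an empty clause results — contradiction.
Every branch closes, so no satisfying assignment exists.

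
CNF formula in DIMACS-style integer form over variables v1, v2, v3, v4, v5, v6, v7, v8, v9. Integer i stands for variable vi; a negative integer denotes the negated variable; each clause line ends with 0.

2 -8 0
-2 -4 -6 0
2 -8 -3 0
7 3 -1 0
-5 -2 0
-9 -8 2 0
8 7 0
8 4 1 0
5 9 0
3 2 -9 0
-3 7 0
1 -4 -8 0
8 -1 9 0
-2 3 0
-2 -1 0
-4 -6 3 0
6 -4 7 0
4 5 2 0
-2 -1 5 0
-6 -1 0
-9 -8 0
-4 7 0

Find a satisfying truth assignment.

v1=False  v2=False  v3=True  v4=True  v5=True  v6=True  v7=True  v8=False  v9=False

Pure literal: v7 appears only positively; assign v7 = True.
Set v1 = False and propagate.
For the remaining variables, v2 = False, v3 = True, v4 = True, v5 = True, v6 = True, v8 = False, v9 = False works.
Every clause has at least one true literal under this assignment.
Check each clause:
  1. (~v8 | v2) — ~v8 is true.
  2. (~v2 | ~v4 | ~v6) — ~v2 is true.
  3. (~v3 | ~v8 | v2) — ~v8 is true.
  4. (v3 | v7 | ~v1) — v3 is true.
  5. (~v2 | ~v5) — ~v2 is true.
  6. (~v8 | ~v9 | v2) — ~v8 is true.
  7. (v7 | v8) — v7 is true.
  8. (v4 | v8 | v1) — v4 is true.
  9. (v5 | v9) — v5 is true.
  10. (v2 | ~v9 | v3) — v3 is true.
  11. (~v3 | v7) — v7 is true.
  12. (~v4 | ~v8 | v1) — ~v8 is true.
  13. (v8 | ~v1 | v9) — ~v1 is true.
  14. (v3 | ~v2) — v3 is true.
  15. (~v2 | ~v1) — ~v1 is true.
  16. (~v4 | ~v6 | v3) — v3 is true.
  17. (v6 | ~v4 | v7) — v6 is true.
  18. (v5 | v4 | v2) — v4 is true.
  19. (~v1 | ~v2 | v5) — v5 is true.
  20. (~v1 | ~v6) — ~v1 is true.
  21. (~v9 | ~v8) — ~v8 is true.
  22. (v7 | ~v4) — v7 is true.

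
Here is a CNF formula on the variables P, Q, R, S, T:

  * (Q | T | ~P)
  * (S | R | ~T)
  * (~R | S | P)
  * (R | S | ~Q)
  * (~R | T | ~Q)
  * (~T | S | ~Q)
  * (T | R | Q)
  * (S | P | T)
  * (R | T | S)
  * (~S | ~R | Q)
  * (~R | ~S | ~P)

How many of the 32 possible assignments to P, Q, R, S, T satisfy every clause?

Satisfying assignments:
  P=0 Q=0 R=0 S=1 T=1
  P=0 Q=1 R=0 S=1 T=0
  P=0 Q=1 R=0 S=1 T=1
  P=0 Q=1 R=1 S=1 T=1
  P=1 Q=0 R=0 S=1 T=1
  P=1 Q=0 R=1 S=0 T=1
  P=1 Q=1 R=0 S=1 T=0
  P=1 Q=1 R=0 S=1 T=1
That's 8 in total.

8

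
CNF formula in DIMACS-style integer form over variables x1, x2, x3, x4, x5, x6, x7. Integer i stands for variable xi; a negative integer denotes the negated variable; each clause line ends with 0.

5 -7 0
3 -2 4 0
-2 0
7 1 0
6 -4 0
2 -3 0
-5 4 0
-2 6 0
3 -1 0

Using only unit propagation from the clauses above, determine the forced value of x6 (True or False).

True

Unit clause (NOT x2) sets x2 = False.
From (x2 OR NOT x3) and x2 = False: x3 = False.
In (x3 OR NOT x1), x3 is now false; NOT x1 must hold, so x1 = False.
From (x7 OR x1) and x1 = False: x7 = True.
(NOT x7 OR x5) with x7 = True leaves only x5, so x5 = True.
From (NOT x5 OR x4) and x5 = True: x4 = True.
In (x6 OR NOT x4), NOT x4 is now false; x6 must hold, so x6 = True.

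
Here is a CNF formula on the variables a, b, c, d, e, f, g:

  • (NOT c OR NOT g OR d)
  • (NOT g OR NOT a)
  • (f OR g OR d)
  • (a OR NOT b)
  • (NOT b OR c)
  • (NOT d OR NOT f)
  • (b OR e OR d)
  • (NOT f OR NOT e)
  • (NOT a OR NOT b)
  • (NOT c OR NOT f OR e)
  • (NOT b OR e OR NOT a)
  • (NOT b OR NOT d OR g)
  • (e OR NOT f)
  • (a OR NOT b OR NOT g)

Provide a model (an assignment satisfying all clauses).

a=False  b=False  c=False  d=False  e=True  f=False  g=True

Branch on a: take a = False.
  then b is forced to False.
The remaining clauses are satisfied by c = False, d = False, e = True, f = False, g = True.
Every clause has at least one true literal under this assignment.
Check each clause:
  1. (NOT g OR NOT c OR d) — NOT c is true.
  2. (NOT g OR NOT a) — NOT a is true.
  3. (g OR f OR d) — g is true.
  4. (NOT b OR a) — NOT b is true.
  5. (c OR NOT b) — NOT b is true.
  6. (NOT f OR NOT d) — NOT f is true.
  7. (b OR e OR d) — e is true.
  8. (NOT e OR NOT f) — NOT f is true.
  9. (NOT b OR NOT a) — NOT a is true.
  10. (e OR NOT f OR NOT c) — NOT c is true.
  11. (NOT b OR e OR NOT a) — e is true.
  12. (g OR NOT d OR NOT b) — NOT d is true.
  13. (NOT f OR e) — NOT f is true.
  14. (NOT g OR NOT b OR a) — NOT b is true.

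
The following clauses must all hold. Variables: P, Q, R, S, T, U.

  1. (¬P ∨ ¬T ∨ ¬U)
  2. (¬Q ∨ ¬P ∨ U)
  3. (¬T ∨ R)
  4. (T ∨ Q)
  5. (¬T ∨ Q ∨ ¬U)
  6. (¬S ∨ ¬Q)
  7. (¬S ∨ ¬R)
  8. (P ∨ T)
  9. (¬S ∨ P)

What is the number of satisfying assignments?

The models are:
  P=0 Q=0 R=1 S=0 T=1 U=0
  P=0 Q=1 R=1 S=0 T=1 U=0
  P=0 Q=1 R=1 S=0 T=1 U=1
  P=1 Q=0 R=1 S=0 T=1 U=0
  P=1 Q=1 R=0 S=0 T=0 U=1
  P=1 Q=1 R=1 S=0 T=0 U=1
Count: 6.

6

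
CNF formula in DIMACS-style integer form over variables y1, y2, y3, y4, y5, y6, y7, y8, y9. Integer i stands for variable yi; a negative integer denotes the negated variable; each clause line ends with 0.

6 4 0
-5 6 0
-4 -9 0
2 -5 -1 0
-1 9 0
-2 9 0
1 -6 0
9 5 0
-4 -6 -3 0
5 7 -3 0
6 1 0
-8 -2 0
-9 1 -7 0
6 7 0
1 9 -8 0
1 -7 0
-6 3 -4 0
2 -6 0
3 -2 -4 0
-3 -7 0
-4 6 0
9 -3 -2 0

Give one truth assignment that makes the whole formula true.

y1 = True  y2 = True  y3 = False  y4 = False  y5 = True  y6 = True  y7 = False  y8 = False  y9 = True

y8 occurs only negated in the remaining clauses — set y8 = False.
Branch on y1: take y1 = True.
  then y9 is forced to True.
  then y4 is forced to False.
  then y6 is forced to True.
  then y2 is forced to True.
Try y3 = False.
y5, y7 are now unconstrained; take y5 = True, y7 = False.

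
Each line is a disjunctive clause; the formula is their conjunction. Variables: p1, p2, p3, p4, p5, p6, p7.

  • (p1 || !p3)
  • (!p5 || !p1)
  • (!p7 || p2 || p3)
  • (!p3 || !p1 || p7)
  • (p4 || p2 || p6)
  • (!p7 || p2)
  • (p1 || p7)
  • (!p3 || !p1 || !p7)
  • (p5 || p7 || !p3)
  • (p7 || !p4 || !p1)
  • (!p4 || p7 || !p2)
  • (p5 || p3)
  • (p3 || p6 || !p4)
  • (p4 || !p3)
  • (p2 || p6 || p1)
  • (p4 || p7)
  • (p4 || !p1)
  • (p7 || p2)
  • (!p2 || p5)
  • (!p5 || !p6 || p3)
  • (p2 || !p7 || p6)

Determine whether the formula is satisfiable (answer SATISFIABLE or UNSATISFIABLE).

SATISFIABLE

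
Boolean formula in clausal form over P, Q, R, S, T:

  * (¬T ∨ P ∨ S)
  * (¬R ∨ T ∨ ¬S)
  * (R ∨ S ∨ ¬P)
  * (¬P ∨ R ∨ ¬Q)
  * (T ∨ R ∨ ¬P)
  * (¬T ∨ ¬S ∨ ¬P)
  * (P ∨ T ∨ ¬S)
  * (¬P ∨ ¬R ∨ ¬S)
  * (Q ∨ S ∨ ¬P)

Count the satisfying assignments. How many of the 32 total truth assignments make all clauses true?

10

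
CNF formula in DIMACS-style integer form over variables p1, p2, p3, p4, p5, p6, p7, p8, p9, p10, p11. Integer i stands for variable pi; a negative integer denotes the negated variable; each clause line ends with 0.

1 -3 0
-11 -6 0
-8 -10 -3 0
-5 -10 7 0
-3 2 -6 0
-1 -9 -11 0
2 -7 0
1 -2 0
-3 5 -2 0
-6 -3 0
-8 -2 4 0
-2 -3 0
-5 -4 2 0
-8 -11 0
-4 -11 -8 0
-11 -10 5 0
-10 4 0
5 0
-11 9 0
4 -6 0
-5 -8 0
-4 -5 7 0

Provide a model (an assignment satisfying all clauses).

(p5) is a unit clause, so p5 = True.
(!p8) is a unit clause, so p8 = False.
p3 occurs only negated in the remaining clauses — set p3 = False.
Pure literal: p10 appears only negated; assign p10 = False.
Try p1 = True.
The remaining clauses are satisfied by p2 = True, p4 = True, p6 = True, p7 = True, p9 = True, p11 = False.

p1=T, p2=T, p3=F, p4=T, p5=T, p6=T, p7=T, p8=F, p9=T, p10=F, p11=F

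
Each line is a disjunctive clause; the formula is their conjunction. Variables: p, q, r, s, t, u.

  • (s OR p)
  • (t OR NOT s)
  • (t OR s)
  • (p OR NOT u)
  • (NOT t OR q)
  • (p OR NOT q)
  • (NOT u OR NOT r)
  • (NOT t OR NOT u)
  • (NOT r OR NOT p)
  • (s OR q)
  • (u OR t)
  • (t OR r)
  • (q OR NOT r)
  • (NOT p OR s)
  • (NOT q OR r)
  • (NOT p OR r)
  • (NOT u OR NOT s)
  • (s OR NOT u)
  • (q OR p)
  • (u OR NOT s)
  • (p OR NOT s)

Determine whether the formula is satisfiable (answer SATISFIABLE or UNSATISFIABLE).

s = True:
  propagation gives t=True, q=True, p=True, u=False; an empty clause results — contradiction.
s = False:
  propagation gives p=True; an empty clause results — contradiction.
Every branch closes, so no satisfying assignment exists.

UNSATISFIABLE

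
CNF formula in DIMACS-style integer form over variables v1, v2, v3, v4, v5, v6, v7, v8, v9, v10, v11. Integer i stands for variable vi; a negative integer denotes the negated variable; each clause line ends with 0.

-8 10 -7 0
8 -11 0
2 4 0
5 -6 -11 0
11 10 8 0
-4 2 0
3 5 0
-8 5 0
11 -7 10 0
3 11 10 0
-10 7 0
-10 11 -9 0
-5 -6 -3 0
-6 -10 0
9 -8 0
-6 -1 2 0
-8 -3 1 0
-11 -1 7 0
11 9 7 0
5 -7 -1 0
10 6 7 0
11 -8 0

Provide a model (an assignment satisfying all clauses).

v1=T, v2=T, v3=T, v4=T, v5=T, v6=F, v7=T, v8=T, v9=T, v10=T, v11=T

v2 occurs only positively in the remaining clauses — set v2 = True.
Try v1 = True.
Branch on v3: take v3 = True.
Branch on v5: take v5 = True.
  then v6 is forced to False.
For the remaining variables, v4 = True, v7 = True, v8 = True, v9 = True, v10 = True, v11 = True works.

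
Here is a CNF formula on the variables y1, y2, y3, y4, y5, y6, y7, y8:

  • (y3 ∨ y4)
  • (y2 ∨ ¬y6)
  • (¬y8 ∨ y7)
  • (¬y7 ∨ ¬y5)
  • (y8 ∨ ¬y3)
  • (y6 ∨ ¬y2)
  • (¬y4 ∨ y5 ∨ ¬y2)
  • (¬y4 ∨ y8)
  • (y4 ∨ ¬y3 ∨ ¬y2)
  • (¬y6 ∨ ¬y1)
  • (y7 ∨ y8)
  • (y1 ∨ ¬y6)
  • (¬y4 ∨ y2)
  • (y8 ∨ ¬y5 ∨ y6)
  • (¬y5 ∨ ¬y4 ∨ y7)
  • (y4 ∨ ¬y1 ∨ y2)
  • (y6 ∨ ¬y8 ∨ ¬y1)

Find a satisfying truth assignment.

y1=False, y2=False, y3=True, y4=False, y5=False, y6=False, y7=True, y8=True

Set y1 = False and propagate.
  then y6 is forced to False.
  then y2 is forced to False.
  then y4 is forced to False.
  then y3 is forced to True.
  then y8 is forced to True.
  then y7 is forced to True.
  then y5 is forced to False.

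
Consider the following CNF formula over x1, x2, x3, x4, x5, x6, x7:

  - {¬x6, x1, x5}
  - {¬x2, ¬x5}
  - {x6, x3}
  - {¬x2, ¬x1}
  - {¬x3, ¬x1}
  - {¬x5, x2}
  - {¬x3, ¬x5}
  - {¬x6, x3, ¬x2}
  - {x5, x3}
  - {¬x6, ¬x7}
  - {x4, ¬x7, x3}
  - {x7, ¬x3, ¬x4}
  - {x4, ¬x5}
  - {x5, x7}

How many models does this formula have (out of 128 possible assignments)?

4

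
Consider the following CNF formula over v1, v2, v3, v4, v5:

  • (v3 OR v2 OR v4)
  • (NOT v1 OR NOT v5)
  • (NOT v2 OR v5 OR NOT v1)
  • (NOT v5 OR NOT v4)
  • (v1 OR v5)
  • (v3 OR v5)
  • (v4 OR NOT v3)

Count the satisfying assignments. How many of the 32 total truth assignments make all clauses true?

2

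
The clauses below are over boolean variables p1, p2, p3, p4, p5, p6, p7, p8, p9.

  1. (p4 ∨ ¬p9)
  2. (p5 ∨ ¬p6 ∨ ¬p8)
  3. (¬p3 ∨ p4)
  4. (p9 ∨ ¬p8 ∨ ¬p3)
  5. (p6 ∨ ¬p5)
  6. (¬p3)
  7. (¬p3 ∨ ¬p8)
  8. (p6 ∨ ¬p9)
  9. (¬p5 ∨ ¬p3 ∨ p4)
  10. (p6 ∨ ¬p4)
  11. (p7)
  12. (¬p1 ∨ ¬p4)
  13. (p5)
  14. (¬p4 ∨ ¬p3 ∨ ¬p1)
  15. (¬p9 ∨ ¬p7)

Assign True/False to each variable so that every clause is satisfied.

p1=F, p2=F, p3=F, p4=T, p5=T, p6=T, p7=T, p8=T, p9=F

(¬p3) is a unit clause, so p3 = False.
Unit propagation: (p7) forces p7 = True.
(p5) is a unit clause, so p5 = True.
(p6) is a unit clause, so p6 = True.
The clause (¬p9) is unit: p9 must be False.
p1 occurs only negated in the remaining clauses — set p1 = False.
p2, p4, p8 are now unconstrained; take p2 = False, p4 = True, p8 = True.
Every clause has at least one true literal under this assignment.
Check each clause:
  1. (¬p9 ∨ p4) — p4 is true.
  2. (¬p6 ∨ ¬p8 ∨ p5) — p5 is true.
  3. (p4 ∨ ¬p3) — p4 is true.
  4. (p9 ∨ ¬p3 ∨ ¬p8) — ¬p3 is true.
  5. (¬p5 ∨ p6) — p6 is true.
  6. (¬p3) — ¬p3 is true.
  7. (¬p8 ∨ ¬p3) — ¬p3 is true.
  8. (p6 ∨ ¬p9) — p6 is true.
  9. (p4 ∨ ¬p3 ∨ ¬p5) — p4 is true.
  10. (p6 ∨ ¬p4) — p6 is true.
  11. (p7) — p7 is true.
  12. (¬p4 ∨ ¬p1) — ¬p1 is true.
  13. (p5) — p5 is true.
  14. (¬p1 ∨ ¬p4 ∨ ¬p3) — ¬p3 is true.
  15. (¬p9 ∨ ¬p7) — ¬p9 is true.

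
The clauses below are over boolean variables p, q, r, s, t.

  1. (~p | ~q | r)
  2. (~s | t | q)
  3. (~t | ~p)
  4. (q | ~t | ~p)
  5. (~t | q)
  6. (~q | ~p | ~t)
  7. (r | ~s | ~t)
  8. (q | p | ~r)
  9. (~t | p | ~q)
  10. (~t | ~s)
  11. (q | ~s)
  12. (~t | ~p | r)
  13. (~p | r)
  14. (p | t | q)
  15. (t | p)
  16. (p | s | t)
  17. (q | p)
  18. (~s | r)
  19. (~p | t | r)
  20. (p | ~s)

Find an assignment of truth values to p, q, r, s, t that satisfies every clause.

Set p = True and propagate.
  then t is forced to False.
  then r is forced to True.
Try q = True.
s is now unconstrained; take s = True.

p = T, q = T, r = T, s = T, t = F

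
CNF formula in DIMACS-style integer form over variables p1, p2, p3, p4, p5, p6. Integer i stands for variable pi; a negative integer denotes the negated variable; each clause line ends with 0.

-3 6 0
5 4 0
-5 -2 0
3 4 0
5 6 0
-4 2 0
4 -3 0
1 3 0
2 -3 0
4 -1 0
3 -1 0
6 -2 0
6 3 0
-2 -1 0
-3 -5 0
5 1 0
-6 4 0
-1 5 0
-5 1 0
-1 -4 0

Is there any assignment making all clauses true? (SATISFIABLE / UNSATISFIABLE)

p1 = True:
  propagation gives p4=True; an empty clause results — contradiction.
p1 = False:
  propagation gives p3=True, p6=True, p4=True, p2=True; an empty clause results — contradiction.
Every branch closes, so no satisfying assignment exists.

UNSATISFIABLE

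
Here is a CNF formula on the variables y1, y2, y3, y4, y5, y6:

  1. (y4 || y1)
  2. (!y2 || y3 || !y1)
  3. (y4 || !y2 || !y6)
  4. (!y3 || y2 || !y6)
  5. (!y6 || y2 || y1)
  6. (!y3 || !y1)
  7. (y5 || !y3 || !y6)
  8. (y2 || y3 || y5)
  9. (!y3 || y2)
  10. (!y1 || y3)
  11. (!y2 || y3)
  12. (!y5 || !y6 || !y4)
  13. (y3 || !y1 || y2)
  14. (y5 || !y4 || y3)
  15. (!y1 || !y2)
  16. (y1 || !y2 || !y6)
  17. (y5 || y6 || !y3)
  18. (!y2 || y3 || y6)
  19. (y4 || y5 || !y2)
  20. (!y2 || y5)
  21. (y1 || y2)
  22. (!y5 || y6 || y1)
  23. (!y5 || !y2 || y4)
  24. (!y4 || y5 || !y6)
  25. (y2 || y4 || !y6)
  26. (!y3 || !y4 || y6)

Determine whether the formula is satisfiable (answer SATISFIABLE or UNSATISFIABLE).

y2 = True:
  propagation gives y3=True, y1=False, y4=True, y6=False; an empty clause results — contradiction.
y2 = False:
  propagation gives y3=False, y5=True, y1=False; an empty clause results — contradiction.
Every branch closes, so no satisfying assignment exists.

UNSATISFIABLE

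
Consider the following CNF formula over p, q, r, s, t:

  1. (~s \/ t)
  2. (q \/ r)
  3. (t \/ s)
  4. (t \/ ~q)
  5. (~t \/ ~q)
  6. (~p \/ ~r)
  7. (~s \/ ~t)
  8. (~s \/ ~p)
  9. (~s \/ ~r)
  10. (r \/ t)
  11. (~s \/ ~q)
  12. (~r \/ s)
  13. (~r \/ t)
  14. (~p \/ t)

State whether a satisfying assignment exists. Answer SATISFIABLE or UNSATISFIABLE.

UNSATISFIABLE

t = True:
  propagation gives q=False, r=True, p=False, s=False; an empty clause results — contradiction.
t = False:
  propagation gives s=False; an empty clause results — contradiction.
Every branch closes, so no satisfying assignment exists.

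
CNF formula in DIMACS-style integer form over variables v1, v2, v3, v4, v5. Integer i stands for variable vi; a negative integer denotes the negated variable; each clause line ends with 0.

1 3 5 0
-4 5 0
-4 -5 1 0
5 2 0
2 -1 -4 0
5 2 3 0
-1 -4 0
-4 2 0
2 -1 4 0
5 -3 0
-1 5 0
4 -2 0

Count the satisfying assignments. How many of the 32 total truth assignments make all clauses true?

Satisfying assignments:
  v1=0 v2=0 v3=0 v4=0 v5=1
  v1=0 v2=0 v3=1 v4=0 v5=1
Count: 2.

2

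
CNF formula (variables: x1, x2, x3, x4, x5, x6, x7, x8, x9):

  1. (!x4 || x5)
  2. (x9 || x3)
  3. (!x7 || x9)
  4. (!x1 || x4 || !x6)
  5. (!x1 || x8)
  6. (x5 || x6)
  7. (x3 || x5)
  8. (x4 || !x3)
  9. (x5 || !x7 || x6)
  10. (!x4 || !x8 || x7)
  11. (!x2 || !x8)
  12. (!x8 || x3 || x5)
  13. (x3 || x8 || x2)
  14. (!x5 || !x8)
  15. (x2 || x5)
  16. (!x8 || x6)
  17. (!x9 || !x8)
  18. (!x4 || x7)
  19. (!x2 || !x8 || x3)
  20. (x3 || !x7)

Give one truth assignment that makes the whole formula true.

x1=False, x2=True, x3=False, x4=False, x5=True, x6=True, x7=False, x8=False, x9=True

Pure literal: x1 appears only negated; assign x1 = False.
Branch on x2: take x2 = True.
  then x8 is forced to False.
The remaining clauses are satisfied by x3 = False, x4 = False, x5 = True, x6 = True, x7 = False, x9 = True.
Every clause has at least one true literal under this assignment.
Check each clause:
  1. (x5 || !x4) — !x4 is true.
  2. (x3 || x9) — x9 is true.
  3. (x9 || !x7) — !x7 is true.
  4. (!x1 || x4 || !x6) — !x1 is true.
  5. (x8 || !x1) — !x1 is true.
  6. (x5 || x6) — x5 is true.
  7. (x5 || x3) — x5 is true.
  8. (!x3 || x4) — !x3 is true.
  9. (!x7 || x6 || x5) — !x7 is true.
  10. (x7 || !x4 || !x8) — !x8 is true.
  11. (!x8 || !x2) — !x8 is true.
  12. (x5 || x3 || !x8) — !x8 is true.
  13. (x2 || x3 || x8) — x2 is true.
  14. (!x5 || !x8) — !x8 is true.
  15. (x5 || x2) — x2 is true.
  16. (x6 || !x8) — !x8 is true.
  17. (!x9 || !x8) — !x8 is true.
  18. (!x4 || x7) — !x4 is true.
  19. (!x8 || x3 || !x2) — !x8 is true.
  20. (x3 || !x7) — !x7 is true.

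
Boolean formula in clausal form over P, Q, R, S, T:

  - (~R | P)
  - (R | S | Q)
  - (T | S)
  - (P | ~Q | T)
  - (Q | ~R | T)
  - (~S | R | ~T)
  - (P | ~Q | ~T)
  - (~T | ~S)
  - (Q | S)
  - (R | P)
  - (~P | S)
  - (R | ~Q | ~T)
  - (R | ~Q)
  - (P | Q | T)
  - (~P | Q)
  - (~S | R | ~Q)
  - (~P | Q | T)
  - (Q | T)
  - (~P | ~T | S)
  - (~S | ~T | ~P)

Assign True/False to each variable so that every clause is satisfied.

P=1, Q=1, R=1, S=1, T=0

Set P = True and propagate.
  then S is forced to True.
  then T is forced to False.
  then Q is forced to True.
  then R is forced to True.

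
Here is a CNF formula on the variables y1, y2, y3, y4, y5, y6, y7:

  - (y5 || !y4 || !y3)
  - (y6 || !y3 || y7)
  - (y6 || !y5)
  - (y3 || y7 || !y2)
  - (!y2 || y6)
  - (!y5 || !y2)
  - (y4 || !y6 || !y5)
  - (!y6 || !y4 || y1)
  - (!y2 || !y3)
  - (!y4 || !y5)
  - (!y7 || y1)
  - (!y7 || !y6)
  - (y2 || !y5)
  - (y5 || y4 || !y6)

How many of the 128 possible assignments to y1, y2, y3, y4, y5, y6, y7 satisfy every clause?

Split on y5, then y6.
  y5=1, y6=1: a clause becomes empty — 0.
  y5=1, y6=0: a clause becomes empty — 0.
  y5=0, y6=1: remaining (y1,y2,y3,y4,y7) ∈ {(1,0,0,1,0)} — 1.
  y5=0, y6=0: 7 of the 32 assignments to (y1,y2,y3,y4,y7) work.
Total: 0 + 0 + 1 + 7 = 8.

8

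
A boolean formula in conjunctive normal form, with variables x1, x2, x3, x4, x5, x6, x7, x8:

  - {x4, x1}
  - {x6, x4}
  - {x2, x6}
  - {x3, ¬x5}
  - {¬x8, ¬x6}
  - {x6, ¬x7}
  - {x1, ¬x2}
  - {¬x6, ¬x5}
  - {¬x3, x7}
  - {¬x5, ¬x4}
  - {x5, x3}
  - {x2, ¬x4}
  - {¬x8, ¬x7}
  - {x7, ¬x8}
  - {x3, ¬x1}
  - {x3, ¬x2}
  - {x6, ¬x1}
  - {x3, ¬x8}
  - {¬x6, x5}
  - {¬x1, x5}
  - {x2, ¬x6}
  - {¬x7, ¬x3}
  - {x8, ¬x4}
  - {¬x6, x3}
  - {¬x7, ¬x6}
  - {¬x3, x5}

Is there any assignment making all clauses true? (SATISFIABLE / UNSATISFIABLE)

x6 = True:
  propagation gives x8=False, x5=False; an empty clause results — contradiction.
x6 = False:
  propagation gives x4=True, x2=True, x7=False, x1=True; an empty clause results — contradiction.
Every branch closes, so no satisfying assignment exists.

UNSATISFIABLE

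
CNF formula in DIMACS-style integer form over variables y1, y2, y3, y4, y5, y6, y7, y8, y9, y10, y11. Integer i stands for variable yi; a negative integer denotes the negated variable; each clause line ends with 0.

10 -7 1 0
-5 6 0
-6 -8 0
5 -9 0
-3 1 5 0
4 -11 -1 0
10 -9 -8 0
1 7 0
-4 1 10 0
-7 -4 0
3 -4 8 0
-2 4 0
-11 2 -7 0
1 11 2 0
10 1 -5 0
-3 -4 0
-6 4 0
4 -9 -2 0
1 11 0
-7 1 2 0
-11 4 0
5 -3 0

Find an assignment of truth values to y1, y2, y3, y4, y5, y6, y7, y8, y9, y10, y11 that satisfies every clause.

y1 = True  y2 = True  y3 = False  y4 = True  y5 = False  y6 = False  y7 = False  y8 = True  y9 = False  y10 = False  y11 = True

Pure literal: y9 appears only negated; assign y9 = False.
Try y1 = True.
The remaining clauses are satisfied by y2 = True, y3 = False, y4 = True, y5 = False, y6 = False, y7 = False, y8 = True, y10 = False, y11 = True.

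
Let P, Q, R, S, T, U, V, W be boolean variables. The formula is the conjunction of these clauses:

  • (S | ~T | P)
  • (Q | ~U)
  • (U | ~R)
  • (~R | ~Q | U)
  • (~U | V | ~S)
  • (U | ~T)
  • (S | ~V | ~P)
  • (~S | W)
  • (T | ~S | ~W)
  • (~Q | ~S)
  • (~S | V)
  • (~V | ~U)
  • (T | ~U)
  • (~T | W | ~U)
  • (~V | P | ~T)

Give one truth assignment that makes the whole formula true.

P=True, Q=False, R=False, S=False, T=False, U=False, V=False, W=False

R occurs only negated in the remaining clauses — set R = False.
Branch on P: take P = True.
Try Q = False.
  then U is forced to False.
  then T is forced to False.
For the remaining variables, S = False, V = False, W = False works.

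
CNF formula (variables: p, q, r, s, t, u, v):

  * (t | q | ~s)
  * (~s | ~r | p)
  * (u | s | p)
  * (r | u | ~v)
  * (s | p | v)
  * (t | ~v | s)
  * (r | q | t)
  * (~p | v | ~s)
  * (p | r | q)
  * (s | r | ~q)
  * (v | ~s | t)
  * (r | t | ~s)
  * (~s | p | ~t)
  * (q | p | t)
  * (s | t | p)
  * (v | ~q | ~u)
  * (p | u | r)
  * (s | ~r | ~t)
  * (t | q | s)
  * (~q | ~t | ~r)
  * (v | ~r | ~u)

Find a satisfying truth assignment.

Try p = True.
Set q = False and propagate.
Set r = False and propagate.
  then t is forced to True.
The remaining clauses are satisfied by s = False, u = True, v = False.

p=True, q=False, r=False, s=False, t=True, u=True, v=False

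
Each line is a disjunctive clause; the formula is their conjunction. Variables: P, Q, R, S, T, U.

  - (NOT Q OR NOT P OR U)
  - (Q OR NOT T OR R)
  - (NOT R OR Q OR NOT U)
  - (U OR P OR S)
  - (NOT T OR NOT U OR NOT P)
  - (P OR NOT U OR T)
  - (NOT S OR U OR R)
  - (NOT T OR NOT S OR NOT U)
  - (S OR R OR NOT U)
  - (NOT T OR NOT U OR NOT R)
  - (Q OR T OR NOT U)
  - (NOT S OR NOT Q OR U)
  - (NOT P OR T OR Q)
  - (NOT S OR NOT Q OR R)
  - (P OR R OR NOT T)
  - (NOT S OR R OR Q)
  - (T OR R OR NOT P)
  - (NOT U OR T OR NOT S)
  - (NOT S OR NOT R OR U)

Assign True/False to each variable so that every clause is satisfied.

P=T, Q=F, R=T, S=F, T=T, U=F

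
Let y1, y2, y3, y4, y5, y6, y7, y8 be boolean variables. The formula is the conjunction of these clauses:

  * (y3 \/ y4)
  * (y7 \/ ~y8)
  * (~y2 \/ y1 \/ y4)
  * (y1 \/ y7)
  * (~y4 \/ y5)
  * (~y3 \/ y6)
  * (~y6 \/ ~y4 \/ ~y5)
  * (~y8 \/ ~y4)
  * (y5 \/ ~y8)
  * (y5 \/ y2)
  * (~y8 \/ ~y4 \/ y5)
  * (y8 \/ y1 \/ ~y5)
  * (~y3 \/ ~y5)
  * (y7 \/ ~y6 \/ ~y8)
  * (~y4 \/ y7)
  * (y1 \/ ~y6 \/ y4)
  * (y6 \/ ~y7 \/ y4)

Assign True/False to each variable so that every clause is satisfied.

y1 occurs only positively in the remaining clauses — set y1 = True.
Branch on y2: take y2 = True.
Try y3 = True.
  then y6 is forced to True.
  then y5 is forced to False.
  then y4 is forced to False.
  then y8 is forced to False.
y7 is now unconstrained; take y7 = True.
Check each clause:
  1. (y4 \/ y3) — y3 is true.
  2. (~y8 \/ y7) — ~y8 is true.
  3. (y4 \/ ~y2 \/ y1) — y1 is true.
  4. (y1 \/ y7) — y1 is true.
  5. (~y4 \/ y5) — ~y4 is true.
  6. (~y3 \/ y6) — y6 is true.
  7. (~y6 \/ ~y4 \/ ~y5) — ~y5 is true.
  8. (~y8 \/ ~y4) — ~y8 is true.
  9. (~y8 \/ y5) — ~y8 is true.
  10. (y2 \/ y5) — y2 is true.
  11. (~y8 \/ ~y4 \/ y5) — ~y8 is true.
  12. (y8 \/ ~y5 \/ y1) — y1 is true.
  13. (~y5 \/ ~y3) — ~y5 is true.
  14. (~y6 \/ ~y8 \/ y7) — ~y8 is true.
  15. (y7 \/ ~y4) — ~y4 is true.
  16. (~y6 \/ y4 \/ y1) — y1 is true.
  17. (y4 \/ ~y7 \/ y6) — y6 is true.

y1 = T, y2 = T, y3 = T, y4 = F, y5 = F, y6 = T, y7 = T, y8 = F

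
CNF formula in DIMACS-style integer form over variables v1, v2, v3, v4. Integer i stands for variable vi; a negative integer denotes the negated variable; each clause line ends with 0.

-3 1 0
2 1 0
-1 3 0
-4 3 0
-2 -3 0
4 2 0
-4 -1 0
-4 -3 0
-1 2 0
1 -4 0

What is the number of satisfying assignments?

1

Satisfying assignments:
  v1=F v2=T v3=F v4=F
Count: 1.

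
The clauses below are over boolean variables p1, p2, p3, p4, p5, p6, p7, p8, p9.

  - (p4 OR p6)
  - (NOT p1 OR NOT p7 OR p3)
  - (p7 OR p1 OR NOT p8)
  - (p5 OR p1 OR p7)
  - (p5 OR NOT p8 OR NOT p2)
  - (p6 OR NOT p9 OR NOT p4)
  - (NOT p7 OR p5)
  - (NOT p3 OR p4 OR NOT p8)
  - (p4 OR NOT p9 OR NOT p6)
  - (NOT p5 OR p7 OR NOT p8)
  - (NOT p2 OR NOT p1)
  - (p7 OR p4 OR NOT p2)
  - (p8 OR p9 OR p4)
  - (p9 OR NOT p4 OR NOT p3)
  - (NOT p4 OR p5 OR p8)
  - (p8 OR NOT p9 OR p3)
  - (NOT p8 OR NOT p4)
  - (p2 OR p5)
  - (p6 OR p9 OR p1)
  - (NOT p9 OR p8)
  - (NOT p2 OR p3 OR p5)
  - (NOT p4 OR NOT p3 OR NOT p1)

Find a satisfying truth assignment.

p1=True  p2=False  p3=False  p4=True  p5=True  p6=False  p7=False  p8=False  p9=False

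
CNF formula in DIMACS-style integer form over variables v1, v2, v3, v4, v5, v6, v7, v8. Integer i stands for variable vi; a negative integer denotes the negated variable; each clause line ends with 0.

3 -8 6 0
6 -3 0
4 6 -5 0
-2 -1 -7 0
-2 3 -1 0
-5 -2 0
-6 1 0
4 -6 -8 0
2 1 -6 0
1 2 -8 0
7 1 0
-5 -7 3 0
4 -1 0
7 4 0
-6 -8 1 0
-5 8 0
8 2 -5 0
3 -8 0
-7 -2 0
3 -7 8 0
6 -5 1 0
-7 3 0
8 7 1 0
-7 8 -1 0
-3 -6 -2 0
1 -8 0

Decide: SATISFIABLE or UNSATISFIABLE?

v4 occurs only positively in the remaining clauses — set v4 = True.
v5 occurs only negated in the remaining clauses — set v5 = False.
Try v1 = True.
The remaining clauses are satisfied by v2 = False, v3 = True, v6 = True, v7 = False, v8 = False.
So v1=True, v2=False, v3=True, v4=True, v5=False, v6=True, v7=False, v8=False is a satisfying assignment.

SATISFIABLE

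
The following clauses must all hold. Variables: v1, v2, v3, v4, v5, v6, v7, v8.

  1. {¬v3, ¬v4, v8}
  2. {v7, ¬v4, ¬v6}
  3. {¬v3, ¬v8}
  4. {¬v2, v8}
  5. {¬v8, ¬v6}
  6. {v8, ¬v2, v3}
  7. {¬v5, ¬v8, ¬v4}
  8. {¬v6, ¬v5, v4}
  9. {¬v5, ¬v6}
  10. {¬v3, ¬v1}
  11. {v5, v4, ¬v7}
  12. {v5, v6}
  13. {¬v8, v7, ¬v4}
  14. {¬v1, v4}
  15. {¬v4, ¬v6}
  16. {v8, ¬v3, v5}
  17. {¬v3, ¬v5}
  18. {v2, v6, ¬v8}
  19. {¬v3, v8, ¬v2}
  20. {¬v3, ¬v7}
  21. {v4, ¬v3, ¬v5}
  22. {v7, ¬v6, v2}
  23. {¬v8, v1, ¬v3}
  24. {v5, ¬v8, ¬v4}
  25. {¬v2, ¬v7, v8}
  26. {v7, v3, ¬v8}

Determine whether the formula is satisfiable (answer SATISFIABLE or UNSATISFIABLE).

Set v1 = False and propagate.
Branch on v2: take v2 = False.
Branch on v3: take v3 = False.
For the remaining variables, v4 = False, v5 = True, v6 = False, v7 = False, v8 = False works.
So v1 = F, v2 = F, v3 = F, v4 = F, v5 = T, v6 = F, v7 = F, v8 = F is a satisfying assignment.

SATISFIABLE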